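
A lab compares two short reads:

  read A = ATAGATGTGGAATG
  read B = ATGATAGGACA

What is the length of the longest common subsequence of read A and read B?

9

Match A (read A #1, read B #1); then T (read A #2, read B #2); then G (read A #4, read B #3); then A (read A #5, read B #4); then T (read A #6, read B #5); then G (read A #9, read B #7); then G (read A #10, read B #8); then A (read A #11, read B #9); then A (read A #12, read B #11) — 9 bases in the same relative order in both, and the DP table's final entry dp[14][11] is also 9, so no common subsequence is longer.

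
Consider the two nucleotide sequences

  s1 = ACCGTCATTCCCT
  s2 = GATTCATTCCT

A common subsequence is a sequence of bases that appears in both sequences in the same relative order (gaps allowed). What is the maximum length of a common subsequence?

9

Pick A (s1 #1, s2 #2), then T (s1 #5, s2 #4), then C (s1 #6, s2 #5), then A (s1 #7, s2 #6), then T (s1 #8, s2 #7), then T (s1 #9, s2 #8), then C (s1 #11, s2 #9), then C (s1 #12, s2 #10), then T (s1 #13, s2 #11); all 9 bases appear in both, in order. Since dp[13][11] = 9, nothing longer is possible.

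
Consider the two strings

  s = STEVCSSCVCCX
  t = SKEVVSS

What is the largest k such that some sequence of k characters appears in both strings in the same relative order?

Pick S [1,1]; then E [3,3]; then V [4,5]; then S [6,6]; then S [7,7]; all 5 characters appear in both, in order. The LCS DP gives dp[12][7] = 5, so this is optimal.

5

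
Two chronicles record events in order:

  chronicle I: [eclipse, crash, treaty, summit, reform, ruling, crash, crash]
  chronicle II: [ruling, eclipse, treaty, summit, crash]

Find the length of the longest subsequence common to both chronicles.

Match eclipse (chronicle I #1, chronicle II #2); then treaty (chronicle I #3, chronicle II #3); then summit (chronicle I #4, chronicle II #4); then crash (chronicle I #8, chronicle II #5) — 4 events in the same relative order in both. dp[8][5] = 4 confirms this is the maximum.

4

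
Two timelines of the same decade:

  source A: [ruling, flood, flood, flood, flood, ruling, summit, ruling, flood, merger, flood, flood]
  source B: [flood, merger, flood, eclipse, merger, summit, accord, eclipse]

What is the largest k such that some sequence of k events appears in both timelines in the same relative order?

3

One common subsequence of length 3: flood at source A[2]=source B[1] → flood at source A[3]=source B[3] → summit at source A[7]=source B[6]. The LCS DP gives dp[12][8] = 3, so this is optimal.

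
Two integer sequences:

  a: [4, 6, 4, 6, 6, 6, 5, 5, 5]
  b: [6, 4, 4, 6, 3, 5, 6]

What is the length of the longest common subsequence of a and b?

Match 4 at a[1]=b[2], 4 at a[3]=b[3], 6 at a[4]=b[4], 6 at a[6]=b[7] — 4 values in the same relative order in both. The LCS DP gives dp[9][7] = 4, so this is optimal.

4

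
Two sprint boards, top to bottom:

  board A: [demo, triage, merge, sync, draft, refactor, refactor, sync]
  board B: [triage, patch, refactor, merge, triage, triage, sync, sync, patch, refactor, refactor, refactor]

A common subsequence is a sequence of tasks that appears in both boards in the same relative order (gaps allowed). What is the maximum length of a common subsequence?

Taking triage (board A #2, board B #1), then merge (board A #3, board B #4), then sync (board A #4, board B #8), then refactor (board A #6, board B #11), then refactor (board A #7, board B #12) gives a common subsequence of length 5, and the DP table's final entry dp[8][12] is also 5, so no common subsequence is longer.

5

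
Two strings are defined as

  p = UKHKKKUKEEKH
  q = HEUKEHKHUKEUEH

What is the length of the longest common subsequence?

9

Match U [1,3] → K [2,4] → H [3,6] → K [4,7] → U [7,9] → K [8,10] → E [9,11] → E [10,13] → H [12,14] — 9 characters in the same relative order in both. Since dp[12][14] = 9, nothing longer is possible.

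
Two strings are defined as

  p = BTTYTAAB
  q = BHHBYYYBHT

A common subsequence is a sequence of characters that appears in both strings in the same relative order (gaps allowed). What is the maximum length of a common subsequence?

Match B (p #1, q #4); then Y (p #4, q #7); then T (p #5, q #10) — 3 characters in the same relative order in both, and the DP table's final entry dp[8][10] is also 3, so no common subsequence is longer.

3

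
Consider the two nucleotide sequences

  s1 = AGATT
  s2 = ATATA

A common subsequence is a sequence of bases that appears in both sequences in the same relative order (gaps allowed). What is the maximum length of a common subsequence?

One common subsequence of length 3: A (s1 #1, s2 #1) → A (s1 #3, s2 #3) → T (s1 #4, s2 #4). Since dp[5][5] = 3, nothing longer is possible.

3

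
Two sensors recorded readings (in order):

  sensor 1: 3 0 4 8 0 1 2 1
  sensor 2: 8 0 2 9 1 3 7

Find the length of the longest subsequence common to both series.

4

One common subsequence of length 4: 8 (sensor 1 #4, sensor 2 #1), then 0 (sensor 1 #5, sensor 2 #2), then 2 (sensor 1 #7, sensor 2 #3), then 1 (sensor 1 #8, sensor 2 #5), and the DP table's final entry dp[8][7] is also 4, so no common subsequence is longer.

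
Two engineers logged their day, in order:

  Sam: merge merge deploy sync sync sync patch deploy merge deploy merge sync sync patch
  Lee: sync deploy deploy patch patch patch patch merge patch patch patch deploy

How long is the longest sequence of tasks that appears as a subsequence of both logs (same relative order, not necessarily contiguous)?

5

Pick sync [6,1], deploy [8,2], deploy [10,3], merge [11,8], patch [14,11]; all 5 tasks appear in both, in order. The LCS DP gives dp[14][12] = 5, so this is optimal.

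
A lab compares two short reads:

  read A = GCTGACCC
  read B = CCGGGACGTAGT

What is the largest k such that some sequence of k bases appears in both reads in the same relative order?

4

Let dp[i][j] be the LCS length of the first i bases of read A and the first j bases of read B. dp[i][j] = dp[i-1][j-1]+1 when the i-th and j-th bases match, else max(dp[i-1][j], dp[i][j-1]).
    ·  C  C  G  G  G  A  C  G  T  A  G  T
 ·  0  0  0  0  0  0  0  0  0  0  0  0  0
 G  0  0  0  1  1  1  1  1  1  1  1  1  1
 C  0  1  1  1  1  1  1  2  2  2  2  2  2
 T  0  1  1  1  1  1  1  2  2  3  3  3  3
 G  0  1  1  2  2  2  2  2  3  3  3  4  4
 A  0  1  1  2  2  2  3  3  3  3  4  4  4
 C  0  1  2  2  2  2  3  4  4  4  4  4  4
 C  0  1  2  2  2  2  3  4  4  4  4  4  4
 C  0  1  2  2  2  2  3  4  4  4  4  4  4
dp[8][12] = 4. One LCS (by backtracking along matches): GCTG.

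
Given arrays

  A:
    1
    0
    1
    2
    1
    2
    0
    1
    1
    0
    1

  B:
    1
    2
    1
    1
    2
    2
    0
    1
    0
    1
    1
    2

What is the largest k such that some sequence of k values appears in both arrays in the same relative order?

Pick 1 [1,3], 1 [3,4], 2 [4,5], 2 [6,6], 0 [7,7], 1 [8,8], 1 [9,10], 1 [11,11]; all 8 values appear in both, in order, and the DP table's final entry dp[11][12] is also 8, so no common subsequence is longer.

8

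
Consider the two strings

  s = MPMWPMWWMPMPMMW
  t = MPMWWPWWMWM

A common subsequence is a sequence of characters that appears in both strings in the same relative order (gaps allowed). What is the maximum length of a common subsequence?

9

Taking M [1,1]; then P [2,2]; then M [3,3]; then W [4,5]; then P [5,6]; then W [7,7]; then W [8,8]; then M [9,9]; then M [14,11] gives a common subsequence of length 9. Since dp[15][11] = 9, nothing longer is possible.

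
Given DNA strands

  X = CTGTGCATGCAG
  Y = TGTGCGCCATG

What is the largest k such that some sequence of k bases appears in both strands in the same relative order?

9

Let dp[i][j] be the LCS length of the first i bases of X and the first j bases of Y. dp[i][j] = dp[i-1][j-1]+1 when the i-th and j-th bases match, else max(dp[i-1][j], dp[i][j-1]).
    ·  T  G  T  G  C  G  C  C  A  T  G
 ·  0  0  0  0  0  0  0  0  0  0  0  0
 C  0  0  0  0  0  1  1  1  1  1  1  1
 T  0  1  1  1  1  1  1  1  1  1  2  2
 G  0  1  2  2  2  2  2  2  2  2  2  3
 T  0  1  2  3  3  3  3  3  3  3  3  3
 G  0  1  2  3  4  4  4  4  4  4  4  4
 C  0  1  2  3  4  5  5  5  5  5  5  5
 A  0  1  2  3  4  5  5  5  5  6  6  6
 T  0  1  2  3  4  5  5  5  5  6  7  7
 G  0  1  2  3  4  5  6  6  6  6  7  8
 C  0  1  2  3  4  5  6  7  7  7  7  8
 A  0  1  2  3  4  5  6  7  7  8  8  8
 G  0  1  2  3  4  5  6  7  7  8  8  9
dp[12][11] = 9. One LCS (by backtracking along matches): TGTGCGCAG.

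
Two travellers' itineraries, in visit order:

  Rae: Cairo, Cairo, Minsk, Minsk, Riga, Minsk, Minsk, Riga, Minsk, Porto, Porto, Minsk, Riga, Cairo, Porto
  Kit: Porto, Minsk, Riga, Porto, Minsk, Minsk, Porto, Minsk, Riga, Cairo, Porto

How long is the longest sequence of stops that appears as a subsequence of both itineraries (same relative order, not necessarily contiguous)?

9

Pick Minsk [4,2], Riga [5,3], Minsk [7,5], Minsk [9,6], Porto [11,7], Minsk [12,8], Riga [13,9], Cairo [14,10], Porto [15,11]; all 9 stops appear in both, in order, and the DP table's final entry dp[15][11] is also 9, so no common subsequence is longer.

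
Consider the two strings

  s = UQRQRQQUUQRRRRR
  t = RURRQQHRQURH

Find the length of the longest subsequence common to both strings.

7

Pick U [1,2] → Q [2,5] → Q [4,6] → R [5,8] → Q [7,9] → U [9,10] → R [11,11]; all 7 characters appear in both, in order. dp[15][12] = 7 confirms this is the maximum.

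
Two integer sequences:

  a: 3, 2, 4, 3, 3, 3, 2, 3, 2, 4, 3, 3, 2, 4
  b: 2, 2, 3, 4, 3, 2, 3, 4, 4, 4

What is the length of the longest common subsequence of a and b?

One common subsequence of length 7: 3 [1,3], 4 [3,4], 3 [6,5], 2 [7,6], 3 [8,7], 4 [10,9], 4 [14,10], and the DP table's final entry dp[14][10] is also 7, so no common subsequence is longer.

7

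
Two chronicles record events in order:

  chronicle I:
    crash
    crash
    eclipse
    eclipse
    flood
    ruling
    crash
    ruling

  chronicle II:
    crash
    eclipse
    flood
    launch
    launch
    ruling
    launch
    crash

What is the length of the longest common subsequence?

5

Pick crash (chronicle I #2, chronicle II #1); then eclipse (chronicle I #4, chronicle II #2); then flood (chronicle I #5, chronicle II #3); then ruling (chronicle I #6, chronicle II #6); then crash (chronicle I #7, chronicle II #8); all 5 events appear in both, in order. The LCS DP gives dp[8][8] = 5, so this is optimal.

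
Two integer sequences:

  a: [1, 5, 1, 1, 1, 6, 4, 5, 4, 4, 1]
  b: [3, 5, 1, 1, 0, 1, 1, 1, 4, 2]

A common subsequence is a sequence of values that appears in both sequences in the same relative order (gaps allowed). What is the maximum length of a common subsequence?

5

Match 1 at a[1]=b[4], then 1 at a[3]=b[6], then 1 at a[4]=b[7], then 1 at a[5]=b[8], then 4 at a[7]=b[9] — 5 values in the same relative order in both. Since dp[11][10] = 5, nothing longer is possible.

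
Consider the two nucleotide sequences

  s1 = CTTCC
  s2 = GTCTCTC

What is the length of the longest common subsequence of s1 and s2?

Let dp[i][j] be the LCS length of the first i bases of s1 and the first j bases of s2. dp[i][j] = dp[i-1][j-1]+1 when the i-th and j-th bases match, else max(dp[i-1][j], dp[i][j-1]).
    ·  G  T  C  T  C  T  C
 ·  0  0  0  0  0  0  0  0
 C  0  0  0  1  1  1  1  1
 T  0  0  1  1  2  2  2  2
 T  0  0  1  1  2  2  3  3
 C  0  0  1  2  2  3  3  4
 C  0  0  1  2  2  3  3  4
dp[5][7] = 4. One LCS (by backtracking along matches): CTTC.

4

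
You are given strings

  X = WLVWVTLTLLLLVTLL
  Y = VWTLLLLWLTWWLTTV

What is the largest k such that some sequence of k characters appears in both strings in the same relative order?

Match V (X #3, Y #1), W (X #4, Y #2), T (X #6, Y #3), L (X #7, Y #4), L (X #9, Y #5), L (X #10, Y #6), L (X #11, Y #7), L (X #12, Y #9), T (X #14, Y #10), L (X #15, Y #13) — 10 characters in the same relative order in both. Since dp[16][16] = 10, nothing longer is possible.

10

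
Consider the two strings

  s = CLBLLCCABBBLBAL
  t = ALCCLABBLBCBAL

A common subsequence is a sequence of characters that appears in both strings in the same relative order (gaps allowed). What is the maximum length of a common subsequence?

One common subsequence of length 10: L [5,2], then C [6,3], then C [7,4], then A [8,6], then B [9,7], then B [10,8], then B [11,10], then B [13,12], then A [14,13], then L [15,14]. dp[15][14] = 10 confirms this is the maximum.

10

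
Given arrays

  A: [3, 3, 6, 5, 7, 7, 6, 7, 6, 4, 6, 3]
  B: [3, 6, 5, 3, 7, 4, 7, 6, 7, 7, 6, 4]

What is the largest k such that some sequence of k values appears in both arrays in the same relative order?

9

Let dp[i][j] be the LCS length of the first i values of A and the first j values of B. dp[i][j] = dp[i-1][j-1]+1 when the i-th and j-th values match, else max(dp[i-1][j], dp[i][j-1]).
    ·  3  6  5  3  7  4  7  6  7  7  6  4
 ·  0  0  0  0  0  0  0  0  0  0  0  0  0
 3  0  1  1  1  1  1  1  1  1  1  1  1  1
 3  0  1  1  1  2  2  2  2  2  2  2  2  2
 6  0  1  2  2  2  2  2  2  3  3  3  3  3
 5  0  1  2  3  3  3  3  3  3  3  3  3  3
 7  0  1  2  3  3  4  4  4  4  4  4  4  4
 7  0  1  2  3  3  4  4  5  5  5  5  5  5
 6  0  1  2  3  3  4  4  5  6  6  6  6  6
 7  0  1  2  3  3  4  4  5  6  7  7  7  7
 6  0  1  2  3  3  4  4  5  6  7  7  8  8
 4  0  1  2  3  3  4  5  5  6  7  7  8  9
 6  0  1  2  3  3  4  5  5  6  7  7  8  9
 3  0  1  2  3  4  4  5  5  6  7  7  8  9
dp[12][12] = 9. One LCS (by backtracking along matches): 3, 6, 5, 7, 7, 6, 7, 6, 4.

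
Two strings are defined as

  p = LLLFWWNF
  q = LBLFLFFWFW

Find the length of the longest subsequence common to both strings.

Let dp[i][j] be the LCS length of the first i characters of p and the first j characters of q. dp[i][j] = dp[i-1][j-1]+1 when the i-th and j-th characters match, else max(dp[i-1][j], dp[i][j-1]).
    ·  L  B  L  F  L  F  F  W  F  W
 ·  0  0  0  0  0  0  0  0  0  0  0
 L  0  1  1  1  1  1  1  1  1  1  1
 L  0  1  1  2  2  2  2  2  2  2  2
 L  0  1  1  2  2  3  3  3  3  3  3
 F  0  1  1  2  3  3  4  4  4  4  4
 W  0  1  1  2  3  3  4  4  5  5  5
 W  0  1  1  2  3  3  4  4  5  5  6
 N  0  1  1  2  3  3  4  4  5  5  6
 F  0  1  1  2  3  3  4  5  5  6  6
dp[8][10] = 6. One LCS (by backtracking along matches): LLLFWW.

6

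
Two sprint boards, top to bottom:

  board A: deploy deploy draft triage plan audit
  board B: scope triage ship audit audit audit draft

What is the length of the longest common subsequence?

2

Pick triage [4,2], audit [6,6]; all 2 tasks appear in both, in order. Since dp[6][7] = 2, nothing longer is possible.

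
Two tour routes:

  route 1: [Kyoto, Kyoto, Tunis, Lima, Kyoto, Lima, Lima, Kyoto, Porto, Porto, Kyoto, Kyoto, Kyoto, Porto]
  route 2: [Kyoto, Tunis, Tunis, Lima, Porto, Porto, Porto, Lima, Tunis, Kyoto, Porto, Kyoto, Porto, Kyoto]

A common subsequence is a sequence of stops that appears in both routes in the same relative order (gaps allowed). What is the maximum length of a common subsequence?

8

Taking Kyoto at route 1[1]=route 2[1], then Tunis at route 1[3]=route 2[3], then Lima at route 1[4]=route 2[4], then Lima at route 1[6]=route 2[8], then Kyoto at route 1[8]=route 2[10], then Porto at route 1[9]=route 2[11], then Porto at route 1[10]=route 2[13], then Kyoto at route 1[13]=route 2[14] gives a common subsequence of length 8. dp[14][14] = 8 confirms this is the maximum.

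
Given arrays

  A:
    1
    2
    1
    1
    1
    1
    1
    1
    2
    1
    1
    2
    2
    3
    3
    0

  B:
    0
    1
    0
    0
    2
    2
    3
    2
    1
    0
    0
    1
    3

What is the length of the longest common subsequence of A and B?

6

Pick 1 (A #1, B #2), then 2 (A #2, B #6), then 2 (A #9, B #8), then 1 (A #10, B #9), then 1 (A #11, B #12), then 3 (A #15, B #13); all 6 values appear in both, in order, and the DP table's final entry dp[16][13] is also 6, so no common subsequence is longer.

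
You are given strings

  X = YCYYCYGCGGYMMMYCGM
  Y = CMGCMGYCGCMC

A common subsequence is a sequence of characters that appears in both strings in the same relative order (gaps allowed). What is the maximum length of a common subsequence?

Pick C (X #2, Y #1), then G (X #7, Y #3), then C (X #8, Y #4), then G (X #10, Y #6), then Y (X #15, Y #7), then C (X #16, Y #8), then G (X #17, Y #9), then M (X #18, Y #11); all 8 characters appear in both, in order. The LCS DP gives dp[18][12] = 8, so this is optimal.

8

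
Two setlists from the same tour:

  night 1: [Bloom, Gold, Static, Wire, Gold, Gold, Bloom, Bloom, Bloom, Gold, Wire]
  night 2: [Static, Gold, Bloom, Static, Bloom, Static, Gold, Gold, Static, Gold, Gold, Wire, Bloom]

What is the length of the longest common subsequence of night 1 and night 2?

6

Pick Bloom at night 1[1]=night 2[5] → Gold at night 1[2]=night 2[8] → Static at night 1[3]=night 2[9] → Gold at night 1[5]=night 2[10] → Gold at night 1[6]=night 2[11] → Bloom at night 1[9]=night 2[13]; all 6 songs appear in both, in order. Since dp[11][13] = 6, nothing longer is possible.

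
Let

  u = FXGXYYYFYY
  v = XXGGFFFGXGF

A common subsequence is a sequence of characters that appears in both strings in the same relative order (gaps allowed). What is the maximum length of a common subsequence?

4

Let dp[i][j] be the LCS length of the first i characters of u and the first j characters of v. dp[i][j] = dp[i-1][j-1]+1 when the i-th and j-th characters match, else max(dp[i-1][j], dp[i][j-1]).
    ·  X  X  G  G  F  F  F  G  X  G  F
 ·  0  0  0  0  0  0  0  0  0  0  0  0
 F  0  0  0  0  0  1  1  1  1  1  1  1
 X  0  1  1  1  1  1  1  1  1  2  2  2
 G  0  1  1  2  2  2  2  2  2  2  3  3
 X  0  1  2  2  2  2  2  2  2  3  3  3
 Y  0  1  2  2  2  2  2  2  2  3  3  3
 Y  0  1  2  2  2  2  2  2  2  3  3  3
 Y  0  1  2  2  2  2  2  2  2  3  3  3
 F  0  1  2  2  2  3  3  3  3  3  3  4
 Y  0  1  2  2  2  3  3  3  3  3  3  4
 Y  0  1  2  2  2  3  3  3  3  3  3  4
dp[10][11] = 4. One LCS (by backtracking along matches): FXGF.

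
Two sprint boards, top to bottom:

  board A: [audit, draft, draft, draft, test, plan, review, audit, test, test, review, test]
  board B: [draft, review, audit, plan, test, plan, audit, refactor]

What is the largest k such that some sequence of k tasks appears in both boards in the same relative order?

4

Match audit (board A #1, board B #3) → test (board A #5, board B #5) → plan (board A #6, board B #6) → audit (board A #8, board B #7) — 4 tasks in the same relative order in both. Since dp[12][8] = 4, nothing longer is possible.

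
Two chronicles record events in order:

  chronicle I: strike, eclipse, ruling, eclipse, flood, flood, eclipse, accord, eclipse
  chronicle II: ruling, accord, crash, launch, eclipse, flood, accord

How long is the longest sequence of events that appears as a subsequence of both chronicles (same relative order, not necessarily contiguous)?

4

Pick ruling [3,1], eclipse [4,5], flood [6,6], accord [8,7]; all 4 events appear in both, in order. The LCS DP gives dp[9][7] = 4, so this is optimal.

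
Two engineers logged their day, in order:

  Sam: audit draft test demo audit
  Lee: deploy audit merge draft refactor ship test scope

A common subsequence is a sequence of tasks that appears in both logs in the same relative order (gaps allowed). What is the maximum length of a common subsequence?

Match audit (Sam #1, Lee #2); then draft (Sam #2, Lee #4); then test (Sam #3, Lee #7) — 3 tasks in the same relative order in both. The LCS DP gives dp[5][8] = 3, so this is optimal.

3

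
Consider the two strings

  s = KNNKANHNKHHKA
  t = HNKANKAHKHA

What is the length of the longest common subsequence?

8

Pick K (s #1, t #3) → N (s #3, t #5) → K (s #4, t #6) → A (s #5, t #7) → H (s #7, t #8) → K (s #9, t #9) → H (s #11, t #10) → A (s #13, t #11); all 8 characters appear in both, in order, and the DP table's final entry dp[13][11] is also 8, so no common subsequence is longer.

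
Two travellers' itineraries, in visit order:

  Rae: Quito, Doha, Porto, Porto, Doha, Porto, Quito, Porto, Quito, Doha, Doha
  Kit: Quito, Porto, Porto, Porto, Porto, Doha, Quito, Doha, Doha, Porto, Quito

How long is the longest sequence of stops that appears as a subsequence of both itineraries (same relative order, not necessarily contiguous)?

One common subsequence of length 8: Quito (Rae #1, Kit #1), then Porto (Rae #3, Kit #2), then Porto (Rae #4, Kit #3), then Porto (Rae #6, Kit #4), then Porto (Rae #8, Kit #5), then Quito (Rae #9, Kit #7), then Doha (Rae #10, Kit #8), then Doha (Rae #11, Kit #9). The LCS DP gives dp[11][11] = 8, so this is optimal.

8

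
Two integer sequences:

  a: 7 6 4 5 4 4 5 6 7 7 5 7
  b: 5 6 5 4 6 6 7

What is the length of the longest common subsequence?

One common subsequence of length 5: 6 [2,2] → 5 [4,3] → 4 [5,4] → 6 [8,6] → 7 [12,7]. The LCS DP gives dp[12][7] = 5, so this is optimal.

5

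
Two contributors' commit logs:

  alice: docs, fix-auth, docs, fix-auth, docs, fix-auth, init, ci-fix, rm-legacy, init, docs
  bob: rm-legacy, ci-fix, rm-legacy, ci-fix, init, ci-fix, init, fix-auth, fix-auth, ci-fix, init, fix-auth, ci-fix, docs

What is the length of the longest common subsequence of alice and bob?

5

Pick fix-auth [2,8], then fix-auth [4,9], then fix-auth [6,12], then ci-fix [8,13], then docs [11,14]; all 5 commits appear in both, in order. The LCS DP gives dp[11][14] = 5, so this is optimal.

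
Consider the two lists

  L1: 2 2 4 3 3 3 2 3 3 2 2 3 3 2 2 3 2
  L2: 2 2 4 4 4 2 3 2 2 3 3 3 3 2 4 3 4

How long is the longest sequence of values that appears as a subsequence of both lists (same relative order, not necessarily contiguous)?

Taking 2 (L1 #1, L2 #1) → 2 (L1 #2, L2 #2) → 4 (L1 #3, L2 #5) → 3 (L1 #4, L2 #7) → 2 (L1 #7, L2 #9) → 3 (L1 #8, L2 #10) → 3 (L1 #9, L2 #11) → 3 (L1 #12, L2 #12) → 3 (L1 #13, L2 #13) → 2 (L1 #14, L2 #14) → 3 (L1 #16, L2 #16) gives a common subsequence of length 11, and the DP table's final entry dp[17][17] is also 11, so no common subsequence is longer.

11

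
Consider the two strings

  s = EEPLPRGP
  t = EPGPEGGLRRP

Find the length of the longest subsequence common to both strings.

5

Match E (s #1, t #1) → E (s #2, t #5) → L (s #4, t #8) → R (s #6, t #10) → P (s #8, t #11) — 5 characters in the same relative order in both. The LCS DP gives dp[8][11] = 5, so this is optimal.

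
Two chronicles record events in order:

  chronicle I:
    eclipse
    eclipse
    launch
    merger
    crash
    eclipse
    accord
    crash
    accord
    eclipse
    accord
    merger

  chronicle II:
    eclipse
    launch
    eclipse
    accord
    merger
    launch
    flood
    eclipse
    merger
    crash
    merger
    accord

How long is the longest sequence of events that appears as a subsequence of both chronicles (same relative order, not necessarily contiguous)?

6

Taking eclipse (chronicle I #1, chronicle II #1), then eclipse (chronicle I #2, chronicle II #3), then launch (chronicle I #3, chronicle II #6), then merger (chronicle I #4, chronicle II #9), then crash (chronicle I #5, chronicle II #10), then accord (chronicle I #11, chronicle II #12) gives a common subsequence of length 6. dp[12][12] = 6 confirms this is the maximum.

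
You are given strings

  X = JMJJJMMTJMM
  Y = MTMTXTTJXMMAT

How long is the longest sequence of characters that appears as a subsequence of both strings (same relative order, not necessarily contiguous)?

Pick M at X[2]=Y[1]; then M at X[6]=Y[3]; then T at X[8]=Y[7]; then J at X[9]=Y[8]; then M at X[10]=Y[10]; then M at X[11]=Y[11]; all 6 characters appear in both, in order, and the DP table's final entry dp[11][13] is also 6, so no common subsequence is longer.

6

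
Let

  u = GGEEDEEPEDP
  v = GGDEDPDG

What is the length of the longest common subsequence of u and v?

Let dp[i][j] be the LCS length of the first i characters of u and the first j characters of v. dp[i][j] = dp[i-1][j-1]+1 when the i-th and j-th characters match, else max(dp[i-1][j], dp[i][j-1]).
    ·  G  G  D  E  D  P  D  G
 ·  0  0  0  0  0  0  0  0  0
 G  0  1  1  1  1  1  1  1  1
 G  0  1  2  2  2  2  2  2  2
 E  0  1  2  2  3  3  3  3  3
 E  0  1  2  2  3  3  3  3  3
 D  0  1  2  3  3  4  4  4  4
 E  0  1  2  3  4  4  4  4  4
 E  0  1  2  3  4  4  4  4  4
 P  0  1  2  3  4  4  5  5  5
 E  0  1  2  3  4  4  5  5  5
 D  0  1  2  3  4  5  5  6  6
 P  0  1  2  3  4  5  6  6  6
dp[11][8] = 6. One LCS (by backtracking along matches): GGEDPD.

6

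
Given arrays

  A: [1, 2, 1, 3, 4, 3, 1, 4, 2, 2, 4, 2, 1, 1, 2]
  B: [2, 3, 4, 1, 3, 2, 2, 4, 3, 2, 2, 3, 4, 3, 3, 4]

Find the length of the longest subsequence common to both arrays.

Match 2 (A #2, B #1), 3 (A #4, B #2), 4 (A #5, B #3), 3 (A #6, B #5), 2 (A #9, B #6), 2 (A #10, B #7), 4 (A #11, B #8), 2 (A #12, B #10), 2 (A #15, B #11) — 9 values in the same relative order in both. Since dp[15][16] = 9, nothing longer is possible.

9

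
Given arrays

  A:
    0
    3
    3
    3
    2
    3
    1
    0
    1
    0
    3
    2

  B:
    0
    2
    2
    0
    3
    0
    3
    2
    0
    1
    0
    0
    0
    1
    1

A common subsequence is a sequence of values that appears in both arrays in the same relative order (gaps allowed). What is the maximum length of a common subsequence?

7

Taking 0 (A #1, B #4), 3 (A #2, B #5), 3 (A #4, B #7), 2 (A #5, B #8), 1 (A #7, B #10), 0 (A #8, B #13), 1 (A #9, B #15) gives a common subsequence of length 7, and the DP table's final entry dp[12][15] is also 7, so no common subsequence is longer.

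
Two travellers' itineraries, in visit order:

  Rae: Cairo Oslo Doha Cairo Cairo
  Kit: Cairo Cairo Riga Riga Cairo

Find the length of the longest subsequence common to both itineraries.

One common subsequence of length 3: Cairo [1,1], then Cairo [4,2], then Cairo [5,5]. Since dp[5][5] = 3, nothing longer is possible.

3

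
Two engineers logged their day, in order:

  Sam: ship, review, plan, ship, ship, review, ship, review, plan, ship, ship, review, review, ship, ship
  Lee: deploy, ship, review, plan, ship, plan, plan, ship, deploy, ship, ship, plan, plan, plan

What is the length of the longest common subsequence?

Pick ship at Sam[1]=Lee[2]; then review at Sam[2]=Lee[3]; then plan at Sam[3]=Lee[4]; then ship at Sam[4]=Lee[5]; then plan at Sam[9]=Lee[7]; then ship at Sam[10]=Lee[8]; then ship at Sam[11]=Lee[10]; then ship at Sam[14]=Lee[11]; all 8 tasks appear in both, in order. dp[15][14] = 8 confirms this is the maximum.

8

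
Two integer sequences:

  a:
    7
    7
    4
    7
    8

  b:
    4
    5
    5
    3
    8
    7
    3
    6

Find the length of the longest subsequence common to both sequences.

2

Taking 4 at a[3]=b[1] → 7 at a[4]=b[6] gives a common subsequence of length 2, and the DP table's final entry dp[5][8] is also 2, so no common subsequence is longer.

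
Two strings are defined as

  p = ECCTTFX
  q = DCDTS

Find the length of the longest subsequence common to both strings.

2

Taking C at p[2]=q[2] → T at p[4]=q[4] gives a common subsequence of length 2. Since dp[7][5] = 2, nothing longer is possible.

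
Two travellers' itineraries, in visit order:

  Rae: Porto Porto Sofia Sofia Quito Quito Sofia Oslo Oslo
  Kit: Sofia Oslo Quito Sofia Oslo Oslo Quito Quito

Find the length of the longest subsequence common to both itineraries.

5

Match Sofia (Rae #3, Kit #1) → Quito (Rae #6, Kit #3) → Sofia (Rae #7, Kit #4) → Oslo (Rae #8, Kit #5) → Oslo (Rae #9, Kit #6) — 5 stops in the same relative order in both. Since dp[9][8] = 5, nothing longer is possible.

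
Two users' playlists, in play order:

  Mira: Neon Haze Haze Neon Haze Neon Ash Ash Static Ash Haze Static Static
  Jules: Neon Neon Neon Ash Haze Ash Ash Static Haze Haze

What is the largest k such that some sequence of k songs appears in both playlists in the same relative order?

One common subsequence of length 7: Neon at Mira[1]=Jules[2], Neon at Mira[4]=Jules[3], Haze at Mira[5]=Jules[5], Ash at Mira[7]=Jules[6], Ash at Mira[8]=Jules[7], Static at Mira[9]=Jules[8], Haze at Mira[11]=Jules[10], and the DP table's final entry dp[13][10] is also 7, so no common subsequence is longer.

7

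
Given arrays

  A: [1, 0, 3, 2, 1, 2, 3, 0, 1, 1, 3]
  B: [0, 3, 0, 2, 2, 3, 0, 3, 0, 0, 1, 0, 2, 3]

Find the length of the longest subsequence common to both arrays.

Taking 0 (A #2, B #1), 3 (A #3, B #2), 2 (A #4, B #4), 2 (A #6, B #5), 3 (A #7, B #8), 0 (A #8, B #10), 1 (A #9, B #11), 3 (A #11, B #14) gives a common subsequence of length 8, and the DP table's final entry dp[11][14] is also 8, so no common subsequence is longer.

8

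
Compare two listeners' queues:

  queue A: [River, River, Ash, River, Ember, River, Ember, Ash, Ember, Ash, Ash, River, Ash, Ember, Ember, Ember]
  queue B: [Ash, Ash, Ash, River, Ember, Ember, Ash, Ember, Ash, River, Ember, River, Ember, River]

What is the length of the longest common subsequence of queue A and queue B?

Taking Ash [3,3], River [4,4], Ember [5,5], Ember [7,6], Ash [8,7], Ember [9,8], Ash [11,9], River [12,10], Ember [14,11], Ember [15,13] gives a common subsequence of length 10. The LCS DP gives dp[16][14] = 10, so this is optimal.

10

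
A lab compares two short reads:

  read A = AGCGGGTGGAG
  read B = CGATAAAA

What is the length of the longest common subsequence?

4

Let dp[i][j] be the LCS length of the first i bases of read A and the first j bases of read B. dp[i][j] = dp[i-1][j-1]+1 when the i-th and j-th bases match, else max(dp[i-1][j], dp[i][j-1]).
    ·  C  G  A  T  A  A  A  A
 ·  0  0  0  0  0  0  0  0  0
 A  0  0  0  1  1  1  1  1  1
 G  0  0  1  1  1  1  1  1  1
 C  0  1  1  1  1  1  1  1  1
 G  0  1  2  2  2  2  2  2  2
 G  0  1  2  2  2  2  2  2  2
 G  0  1  2  2  2  2  2  2  2
 T  0  1  2  2  3  3  3  3  3
 G  0  1  2  2  3  3  3  3  3
 G  0  1  2  2  3  3  3  3  3
 A  0  1  2  3  3  4  4  4  4
 G  0  1  2  3  3  4  4  4  4
dp[11][8] = 4. One LCS (by backtracking along matches): CGTA.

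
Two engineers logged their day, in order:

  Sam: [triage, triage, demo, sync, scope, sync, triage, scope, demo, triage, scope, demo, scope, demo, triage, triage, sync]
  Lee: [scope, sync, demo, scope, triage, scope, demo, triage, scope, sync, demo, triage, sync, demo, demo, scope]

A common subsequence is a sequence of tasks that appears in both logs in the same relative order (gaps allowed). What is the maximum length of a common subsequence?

Taking demo [3,3], then scope [5,4], then triage [7,5], then scope [8,6], then demo [9,7], then triage [10,8], then scope [11,9], then demo [14,11], then triage [16,12], then sync [17,13] gives a common subsequence of length 10. Since dp[17][16] = 10, nothing longer is possible.

10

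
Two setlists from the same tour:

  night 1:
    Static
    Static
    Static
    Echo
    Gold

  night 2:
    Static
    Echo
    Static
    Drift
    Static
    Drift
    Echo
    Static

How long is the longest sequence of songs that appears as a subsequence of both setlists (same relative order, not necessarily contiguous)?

Match Static at night 1[1]=night 2[1], then Static at night 1[2]=night 2[3], then Static at night 1[3]=night 2[5], then Echo at night 1[4]=night 2[7] — 4 songs in the same relative order in both, and the DP table's final entry dp[5][8] is also 4, so no common subsequence is longer.

4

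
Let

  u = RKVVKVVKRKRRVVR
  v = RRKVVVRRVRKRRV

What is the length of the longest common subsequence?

Match R at u[1]=v[2] → K at u[2]=v[3] → V at u[3]=v[4] → V at u[4]=v[5] → V at u[6]=v[6] → V at u[7]=v[9] → R at u[9]=v[10] → K at u[10]=v[11] → R at u[11]=v[12] → R at u[12]=v[13] → V at u[14]=v[14] — 11 characters in the same relative order in both, and the DP table's final entry dp[15][14] is also 11, so no common subsequence is longer.

11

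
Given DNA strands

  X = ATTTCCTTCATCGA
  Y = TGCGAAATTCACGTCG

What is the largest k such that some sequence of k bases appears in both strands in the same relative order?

9

Taking T [2,1], C [5,3], T [7,8], T [8,9], C [9,10], A [10,11], T [11,14], C [12,15], G [13,16] gives a common subsequence of length 9. The LCS DP gives dp[14][16] = 9, so this is optimal.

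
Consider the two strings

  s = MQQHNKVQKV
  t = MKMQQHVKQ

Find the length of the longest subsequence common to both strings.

6

Pick M (s #1, t #3), then Q (s #2, t #4), then Q (s #3, t #5), then H (s #4, t #6), then K (s #6, t #8), then Q (s #8, t #9); all 6 characters appear in both, in order. dp[10][9] = 6 confirms this is the maximum.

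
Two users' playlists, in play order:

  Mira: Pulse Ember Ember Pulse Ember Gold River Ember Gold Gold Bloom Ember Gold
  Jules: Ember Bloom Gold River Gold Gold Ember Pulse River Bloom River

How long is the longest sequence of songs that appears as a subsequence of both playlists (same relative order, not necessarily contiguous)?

6

One common subsequence of length 6: Ember [2,1]; then Gold [6,3]; then River [7,4]; then Gold [9,5]; then Gold [10,6]; then Bloom [11,10], and the DP table's final entry dp[13][11] is also 6, so no common subsequence is longer.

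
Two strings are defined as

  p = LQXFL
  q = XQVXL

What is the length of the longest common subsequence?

3

Pick Q (p #2, q #2) → X (p #3, q #4) → L (p #5, q #5); all 3 characters appear in both, in order. The LCS DP gives dp[5][5] = 3, so this is optimal.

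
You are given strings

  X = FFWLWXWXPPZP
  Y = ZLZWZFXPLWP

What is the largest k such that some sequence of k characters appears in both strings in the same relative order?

5

Match L at X[4]=Y[2]; then W at X[5]=Y[4]; then X at X[6]=Y[7]; then W at X[7]=Y[10]; then P at X[12]=Y[11] — 5 characters in the same relative order in both. The LCS DP gives dp[12][11] = 5, so this is optimal.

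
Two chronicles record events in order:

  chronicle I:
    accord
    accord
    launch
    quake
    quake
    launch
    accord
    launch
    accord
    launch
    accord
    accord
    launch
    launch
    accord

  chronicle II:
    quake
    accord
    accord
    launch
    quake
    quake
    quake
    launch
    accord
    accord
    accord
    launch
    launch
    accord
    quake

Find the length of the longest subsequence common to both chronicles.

Match accord (chronicle I #1, chronicle II #2), accord (chronicle I #2, chronicle II #3), launch (chronicle I #3, chronicle II #4), quake (chronicle I #4, chronicle II #6), quake (chronicle I #5, chronicle II #7), launch (chronicle I #8, chronicle II #8), accord (chronicle I #9, chronicle II #9), accord (chronicle I #11, chronicle II #10), accord (chronicle I #12, chronicle II #11), launch (chronicle I #13, chronicle II #12), launch (chronicle I #14, chronicle II #13), accord (chronicle I #15, chronicle II #14) — 12 events in the same relative order in both. The LCS DP gives dp[15][15] = 12, so this is optimal.

12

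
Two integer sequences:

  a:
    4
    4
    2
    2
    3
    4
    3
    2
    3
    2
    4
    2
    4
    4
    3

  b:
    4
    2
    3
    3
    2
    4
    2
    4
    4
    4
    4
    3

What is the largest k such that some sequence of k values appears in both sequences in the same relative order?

One common subsequence of length 10: 4 (a #2, b #1), 2 (a #4, b #2), 3 (a #5, b #3), 3 (a #7, b #4), 2 (a #8, b #5), 2 (a #10, b #7), 4 (a #11, b #9), 4 (a #13, b #10), 4 (a #14, b #11), 3 (a #15, b #12), and the DP table's final entry dp[15][12] is also 10, so no common subsequence is longer.

10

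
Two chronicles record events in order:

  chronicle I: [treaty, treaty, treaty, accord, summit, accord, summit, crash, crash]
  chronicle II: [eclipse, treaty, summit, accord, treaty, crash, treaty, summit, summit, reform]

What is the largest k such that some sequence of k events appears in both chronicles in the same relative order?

Match treaty [1,2]; then treaty [2,5]; then treaty [3,7]; then summit [5,8]; then summit [7,9] — 5 events in the same relative order in both. dp[9][10] = 5 confirms this is the maximum.

5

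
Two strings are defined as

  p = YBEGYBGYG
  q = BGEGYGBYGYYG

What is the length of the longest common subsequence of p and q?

8

Taking B (p #2, q #1) → E (p #3, q #3) → G (p #4, q #4) → Y (p #5, q #5) → B (p #6, q #7) → G (p #7, q #9) → Y (p #8, q #11) → G (p #9, q #12) gives a common subsequence of length 8. Since dp[9][12] = 8, nothing longer is possible.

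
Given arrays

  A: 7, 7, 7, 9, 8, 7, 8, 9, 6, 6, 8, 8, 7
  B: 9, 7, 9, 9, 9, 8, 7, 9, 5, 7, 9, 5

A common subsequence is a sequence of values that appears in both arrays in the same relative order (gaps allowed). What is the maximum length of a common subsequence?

One common subsequence of length 6: 7 at A[1]=B[2], 9 at A[4]=B[5], 8 at A[5]=B[6], 7 at A[6]=B[7], 9 at A[8]=B[8], 7 at A[13]=B[10]. The LCS DP gives dp[13][12] = 6, so this is optimal.

6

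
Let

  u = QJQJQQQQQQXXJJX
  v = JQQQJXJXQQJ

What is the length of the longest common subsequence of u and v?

Taking J at u[2]=v[1], then Q at u[3]=v[2], then Q at u[5]=v[3], then Q at u[6]=v[4], then Q at u[9]=v[9], then Q at u[10]=v[10], then J at u[14]=v[11] gives a common subsequence of length 7. The LCS DP gives dp[15][11] = 7, so this is optimal.

7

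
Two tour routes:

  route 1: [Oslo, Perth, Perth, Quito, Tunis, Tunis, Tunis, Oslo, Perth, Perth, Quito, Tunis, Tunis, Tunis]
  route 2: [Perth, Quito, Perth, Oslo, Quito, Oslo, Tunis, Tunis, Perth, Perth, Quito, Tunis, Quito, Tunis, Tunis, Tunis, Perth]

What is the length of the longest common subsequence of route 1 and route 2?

11

One common subsequence of length 11: Perth at route 1[2]=route 2[1], Perth at route 1[3]=route 2[3], Quito at route 1[4]=route 2[5], Tunis at route 1[6]=route 2[7], Tunis at route 1[7]=route 2[8], Perth at route 1[9]=route 2[9], Perth at route 1[10]=route 2[10], Quito at route 1[11]=route 2[13], Tunis at route 1[12]=route 2[14], Tunis at route 1[13]=route 2[15], Tunis at route 1[14]=route 2[16]. The LCS DP gives dp[14][17] = 11, so this is optimal.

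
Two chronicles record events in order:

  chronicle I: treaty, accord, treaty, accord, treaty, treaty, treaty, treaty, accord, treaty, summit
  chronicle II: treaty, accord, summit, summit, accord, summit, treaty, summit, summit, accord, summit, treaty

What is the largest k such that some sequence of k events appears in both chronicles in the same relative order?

Match treaty [1,1], then accord [2,2], then accord [4,5], then treaty [5,7], then accord [9,10], then treaty [10,12] — 6 events in the same relative order in both, and the DP table's final entry dp[11][12] is also 6, so no common subsequence is longer.

6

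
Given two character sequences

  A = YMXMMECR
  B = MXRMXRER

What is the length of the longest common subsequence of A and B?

5

Match M at A[2]=B[1] → X at A[3]=B[2] → M at A[4]=B[4] → E at A[6]=B[7] → R at A[8]=B[8] — 5 characters in the same relative order in both, and the DP table's final entry dp[8][8] is also 5, so no common subsequence is longer.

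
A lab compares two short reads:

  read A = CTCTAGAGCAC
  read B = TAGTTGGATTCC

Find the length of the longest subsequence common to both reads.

6

Pick T [2,4] → T [4,5] → G [6,7] → A [7,8] → C [9,11] → C [11,12]; all 6 bases appear in both, in order. The LCS DP gives dp[11][12] = 6, so this is optimal.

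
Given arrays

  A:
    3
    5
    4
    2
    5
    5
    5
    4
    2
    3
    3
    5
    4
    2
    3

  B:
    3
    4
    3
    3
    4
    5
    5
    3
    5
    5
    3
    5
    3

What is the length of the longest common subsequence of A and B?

One common subsequence of length 8: 3 at A[1]=B[4] → 5 at A[2]=B[6] → 5 at A[5]=B[7] → 5 at A[6]=B[9] → 5 at A[7]=B[10] → 3 at A[11]=B[11] → 5 at A[12]=B[12] → 3 at A[15]=B[13], and the DP table's final entry dp[15][13] is also 8, so no common subsequence is longer.

8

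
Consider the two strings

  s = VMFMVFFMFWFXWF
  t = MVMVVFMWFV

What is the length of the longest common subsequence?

Let dp[i][j] be the LCS length of the first i characters of s and the first j characters of t. dp[i][j] = dp[i-1][j-1]+1 when the i-th and j-th characters match, else max(dp[i-1][j], dp[i][j-1]).
    ·  M  V  M  V  V  F  M  W  F  V
 ·  0  0  0  0  0  0  0  0  0  0  0
 V  0  0  1  1  1  1  1  1  1  1  1
 M  0  1  1  2  2  2  2  2  2  2  2
 F  0  1  1  2  2  2  3  3  3  3  3
 M  0  1  1  2  2  2  3  4  4  4  4
 V  0  1  2  2  3  3  3  4  4  4  5
 F  0  1  2  2  3  3  4  4  4  5  5
 F  0  1  2  2  3  3  4  4  4  5  5
 M  0  1  2  3  3  3  4  5  5  5  5
 F  0  1  2  3  3  3  4  5  5  6  6
 W  0  1  2  3  3  3  4  5  6  6  6
 F  0  1  2  3  3  3  4  5  6  7  7
 X  0  1  2  3  3  3  4  5  6  7  7
 W  0  1  2  3  3  3  4  5  6  7  7
 F  0  1  2  3  3  3  4  5  6  7  7
dp[14][10] = 7. One LCS (by backtracking along matches): VMVFMWF.

7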